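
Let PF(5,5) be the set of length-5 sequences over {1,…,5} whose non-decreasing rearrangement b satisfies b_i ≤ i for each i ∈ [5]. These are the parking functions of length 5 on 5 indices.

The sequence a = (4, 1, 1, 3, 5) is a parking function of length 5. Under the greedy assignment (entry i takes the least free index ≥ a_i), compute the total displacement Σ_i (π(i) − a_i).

Σπ(i) = 1+…+5 = 15; Σa = 4+1+1+3+5 = 14; disp = 15−14 = 1.

1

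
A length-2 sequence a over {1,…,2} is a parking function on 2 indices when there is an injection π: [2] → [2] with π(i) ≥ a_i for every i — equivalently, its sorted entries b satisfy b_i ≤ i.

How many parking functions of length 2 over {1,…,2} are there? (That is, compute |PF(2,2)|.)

Count = (3−2)·3^(2−1) = 1·3 = 3
One tuple (1,1) → sorted (1,1): b_i ≤ i ∀i, a PF.

3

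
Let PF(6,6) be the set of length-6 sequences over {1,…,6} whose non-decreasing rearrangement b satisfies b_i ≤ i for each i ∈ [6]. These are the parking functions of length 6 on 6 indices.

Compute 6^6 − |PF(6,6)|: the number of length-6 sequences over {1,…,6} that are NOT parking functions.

|PF(6,6)| = (7−6)·7^(6−1) = 1×16807 = 16807 (Pollak)
Check (3,2,6,5,3,5) → sorted (2,3,3,5,5,6): b_1=2>1, not a PF.
Total 46656; non-PF = 46656−16807 = 29849

29849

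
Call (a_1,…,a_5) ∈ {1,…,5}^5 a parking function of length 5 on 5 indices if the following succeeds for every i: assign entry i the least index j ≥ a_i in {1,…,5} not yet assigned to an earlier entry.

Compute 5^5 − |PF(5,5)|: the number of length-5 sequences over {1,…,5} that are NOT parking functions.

|PF(5,5)| = (5−5+1)·(5+1)^(5−1) = 1×1296 = 1296 (Konheim–Weiss)
Check (4,5,3,5,4) → sorted (3,4,4,5,5): b_1=3>1, not a PF.
So 3125 − 1296 = 1829 fail.

1829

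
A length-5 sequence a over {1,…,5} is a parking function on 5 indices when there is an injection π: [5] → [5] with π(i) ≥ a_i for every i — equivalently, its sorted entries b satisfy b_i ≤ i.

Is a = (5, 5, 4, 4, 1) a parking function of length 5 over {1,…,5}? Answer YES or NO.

Sorted: b = (1, 4, 4, 5, 5).
  b_1=1 ≤ 1
  b_2=4 > 2
  fails at i=2 ⇒ NO

NO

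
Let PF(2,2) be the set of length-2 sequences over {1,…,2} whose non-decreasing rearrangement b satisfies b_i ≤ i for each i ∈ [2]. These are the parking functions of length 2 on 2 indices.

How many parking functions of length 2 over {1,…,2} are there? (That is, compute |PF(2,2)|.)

|PF| = (2+1−2)·(2+1)^{2−1} = 1 · 3 = 3 (Pollak)
Example (1,1) → sorted (1,1): b_i ≤ i ∀i, a PF.

3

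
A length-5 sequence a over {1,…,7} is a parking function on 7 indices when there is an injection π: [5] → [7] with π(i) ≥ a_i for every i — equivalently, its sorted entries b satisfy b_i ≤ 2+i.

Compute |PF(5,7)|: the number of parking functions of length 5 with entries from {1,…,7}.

|PF| = 3·8^4 = 3×4096 = 12288
Example (4,3,6,5,6) → sorted (3,4,5,6,6): b_i ≤ 2+i ∀i, a PF.

12288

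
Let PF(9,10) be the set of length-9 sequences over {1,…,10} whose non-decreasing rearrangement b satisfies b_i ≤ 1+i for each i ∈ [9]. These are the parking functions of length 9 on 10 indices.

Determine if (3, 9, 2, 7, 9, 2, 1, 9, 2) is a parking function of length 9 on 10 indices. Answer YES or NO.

Sorted: b = (1, 2, 2, 2, 3, 7, 9, 9, 9).
  b_1=1 ≤ 2
  b_2=2 ≤ 3
  b_3=2 ≤ 4
  b_4=2 ≤ 5
  b_5=3 ≤ 6
  b_6=7 ≤ 7
  b_7=9 > 8
  fails at i=7 ⇒ NO

NO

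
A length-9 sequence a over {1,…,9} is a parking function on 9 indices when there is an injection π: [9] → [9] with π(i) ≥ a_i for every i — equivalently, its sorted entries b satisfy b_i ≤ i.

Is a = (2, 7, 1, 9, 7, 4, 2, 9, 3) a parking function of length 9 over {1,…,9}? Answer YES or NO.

NO

Sorted: b = (1, 2, 2, 3, 4, 7, 7, 9, 9).
  b_1=1 ≤ 1
  b_2=2 ≤ 2
  b_3=2 ≤ 3
  b_4=3 ≤ 4
  b_5=4 ≤ 5
  b_6=7 > 6
  fails at i=6 ⇒ NO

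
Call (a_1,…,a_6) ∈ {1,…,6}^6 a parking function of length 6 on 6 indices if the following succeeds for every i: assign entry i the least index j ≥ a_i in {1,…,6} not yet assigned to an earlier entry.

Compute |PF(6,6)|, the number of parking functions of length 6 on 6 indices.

16807

|PF(6,6)| = (7−6)·7^(6−1) = 1 · 16807 = 16807 (Pollak)
One tuple (3,2,1,1,5,1) → sorted (1,1,1,2,3,5): b_i ≤ i ∀i, a PF.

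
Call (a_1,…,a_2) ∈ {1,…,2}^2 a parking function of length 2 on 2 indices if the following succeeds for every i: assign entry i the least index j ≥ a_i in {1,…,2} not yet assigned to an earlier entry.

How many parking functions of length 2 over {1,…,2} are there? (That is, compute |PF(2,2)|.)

Count = 1·3^1 = 1×3 = 3 (Pollak)
Check (1,2) → sorted (1,2): b_i ≤ i ∀i, a PF.

3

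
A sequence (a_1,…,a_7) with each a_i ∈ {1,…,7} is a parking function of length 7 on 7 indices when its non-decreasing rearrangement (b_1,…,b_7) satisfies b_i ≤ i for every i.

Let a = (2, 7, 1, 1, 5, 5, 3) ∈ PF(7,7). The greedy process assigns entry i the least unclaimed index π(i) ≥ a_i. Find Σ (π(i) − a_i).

Σπ(i) = 1+…+7 = 28; Σa = 2+7+1+1+5+5+3 = 24; disp = 28−24 = 4.

4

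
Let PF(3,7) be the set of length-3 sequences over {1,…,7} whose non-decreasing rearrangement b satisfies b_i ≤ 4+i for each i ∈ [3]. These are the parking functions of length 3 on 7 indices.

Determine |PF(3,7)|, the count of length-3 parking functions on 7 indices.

320

#PF = 5·8^2 = 5 · 64 = 320
E.g. (6,2,4) → sorted (2,4,6): b_i ≤ 4+i ∀i, a PF.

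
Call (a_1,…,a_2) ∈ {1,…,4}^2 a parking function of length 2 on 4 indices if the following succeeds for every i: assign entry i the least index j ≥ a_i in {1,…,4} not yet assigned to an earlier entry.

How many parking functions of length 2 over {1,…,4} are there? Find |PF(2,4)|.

#PF = (4−2+1)·(4+1)^(2−1) = 3·5 = 15 (Pollak)
E.g. (3,3) → sorted (3,3): b_i ≤ 2+i ∀i, a PF.

15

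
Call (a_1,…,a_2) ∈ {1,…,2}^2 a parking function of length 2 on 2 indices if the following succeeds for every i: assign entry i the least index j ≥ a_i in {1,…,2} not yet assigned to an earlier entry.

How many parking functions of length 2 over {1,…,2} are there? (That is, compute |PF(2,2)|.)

#PF = (2−2+1)·(2+1)^(2−1) = 1·3 = 3 [KW]
Example (1,2) → sorted (1,2): b_i ≤ i ∀i, a PF.

3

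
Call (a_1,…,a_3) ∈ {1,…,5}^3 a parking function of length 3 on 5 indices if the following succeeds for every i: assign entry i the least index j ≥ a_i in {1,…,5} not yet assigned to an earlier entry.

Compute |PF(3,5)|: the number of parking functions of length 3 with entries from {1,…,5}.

108

#PF = 3·6^2 = 3×36 = 108 (Konheim–Weiss)
E.g. (2,4,1) → sorted (1,2,4): b_i ≤ 2+i ∀i, a PF.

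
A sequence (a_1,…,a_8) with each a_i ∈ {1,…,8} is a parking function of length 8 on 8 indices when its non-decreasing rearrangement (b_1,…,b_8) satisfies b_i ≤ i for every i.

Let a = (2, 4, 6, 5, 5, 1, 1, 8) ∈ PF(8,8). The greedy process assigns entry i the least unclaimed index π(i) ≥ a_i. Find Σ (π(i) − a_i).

4

Σπ = 8·9/2 = 36 (π permutes [8]); Σa = 2+4+6+5+5+1+1+8 = 32; disp = 36−32 = 4.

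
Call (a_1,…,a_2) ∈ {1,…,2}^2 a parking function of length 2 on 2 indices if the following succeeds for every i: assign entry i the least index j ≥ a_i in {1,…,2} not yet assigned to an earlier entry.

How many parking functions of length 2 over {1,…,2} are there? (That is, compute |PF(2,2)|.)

#PF = 1·3^1 = 1·3 = 3 (Pollak)
E.g. (1,2) → sorted (1,2): b_i ≤ i ∀i, a PF.

3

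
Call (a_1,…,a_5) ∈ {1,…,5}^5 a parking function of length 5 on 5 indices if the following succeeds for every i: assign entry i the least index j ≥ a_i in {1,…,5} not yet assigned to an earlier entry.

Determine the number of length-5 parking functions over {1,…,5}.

#PF = (6−5)·6^(5−1) = 1 · 1296 = 1296 (Konheim–Weiss)
Check (5,3,2,2,1) → sorted (1,2,2,3,5): b_i ≤ i ∀i, a PF.

1296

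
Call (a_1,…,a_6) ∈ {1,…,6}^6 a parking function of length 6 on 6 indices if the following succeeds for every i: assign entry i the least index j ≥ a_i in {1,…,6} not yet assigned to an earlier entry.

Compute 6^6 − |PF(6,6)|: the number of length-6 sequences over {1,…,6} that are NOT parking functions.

Count = 1·7^5 = 1 · 16807 = 16807
Example (4,2,3,4,6,2) → sorted (2,2,3,4,4,6): b_1=2>1, not a PF.
6^6 − 16807 = 46656 − 16807 = 29849

29849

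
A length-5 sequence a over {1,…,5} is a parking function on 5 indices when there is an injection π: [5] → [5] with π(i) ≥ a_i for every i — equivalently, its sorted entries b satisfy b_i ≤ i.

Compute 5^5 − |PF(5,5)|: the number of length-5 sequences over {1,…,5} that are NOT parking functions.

#PF = 1·6^4 = 1·1296 = 1296 (Konheim–Weiss)
One tuple (2,5,5,4,2) → sorted (2,2,4,5,5): b_1=2>1, not a PF.
Total 3125; non-PF = 3125−1296 = 1829

1829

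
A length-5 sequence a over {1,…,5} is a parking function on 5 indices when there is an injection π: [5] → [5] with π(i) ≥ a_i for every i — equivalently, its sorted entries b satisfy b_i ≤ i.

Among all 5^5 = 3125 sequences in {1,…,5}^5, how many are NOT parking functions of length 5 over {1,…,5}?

1829

|PF(5,5)| = (5+1−5)·(5+1)^{5−1} = 1 · 1296 = 1296 (Konheim–Weiss)
Check (5,5,2,5,4) → sorted (2,4,5,5,5): b_1=2>1, not a PF.
So 3125 − 1296 = 1829 fail.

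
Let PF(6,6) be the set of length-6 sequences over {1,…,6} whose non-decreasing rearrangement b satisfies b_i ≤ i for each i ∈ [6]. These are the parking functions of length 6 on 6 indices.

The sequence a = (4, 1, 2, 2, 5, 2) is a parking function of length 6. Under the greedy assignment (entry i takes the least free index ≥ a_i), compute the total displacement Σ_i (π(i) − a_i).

5

Σπ(i) = 1+…+6 = 21; Σa = 4+1+2+2+5+2 = 16; disp = 21−16 = 5.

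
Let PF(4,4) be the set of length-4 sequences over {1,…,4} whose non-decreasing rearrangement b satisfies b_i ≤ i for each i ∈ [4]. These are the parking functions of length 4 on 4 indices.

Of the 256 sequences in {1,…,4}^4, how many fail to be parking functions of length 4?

Count = 1·5^3 = 1·125 = 125 (Konheim–Weiss)
E.g. (4,3,4,1) → sorted (1,3,4,4): b_2=3>2, not a PF.
So 256 − 125 = 131 fail.

131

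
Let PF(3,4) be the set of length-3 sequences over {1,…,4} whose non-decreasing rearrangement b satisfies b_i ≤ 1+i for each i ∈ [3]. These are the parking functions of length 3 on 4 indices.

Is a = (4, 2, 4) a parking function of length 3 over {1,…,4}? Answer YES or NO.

Sorted: b = (2, 4, 4).
  b_1=2 ≤ 2
  b_2=4 > 3
  fails at i=2 ⇒ NO

NO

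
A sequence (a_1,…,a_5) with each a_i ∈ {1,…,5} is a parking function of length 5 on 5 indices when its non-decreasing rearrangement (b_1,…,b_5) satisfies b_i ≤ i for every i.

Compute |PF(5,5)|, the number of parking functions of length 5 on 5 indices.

|PF(5,5)| = (5+1−5)·(5+1)^{5−1} = 1 · 1296 = 1296 (Konheim–Weiss)
One tuple (2,4,4,1,3) → sorted (1,2,3,4,4): b_i ≤ i ∀i, a PF.

1296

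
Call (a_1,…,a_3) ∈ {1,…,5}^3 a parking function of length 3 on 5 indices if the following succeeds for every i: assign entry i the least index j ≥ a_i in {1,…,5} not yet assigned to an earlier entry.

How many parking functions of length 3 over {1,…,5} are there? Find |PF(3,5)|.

#PF = (5−3+1)·(5+1)^(3−1) = 3×36 = 108 [KW]
One tuple (2,4,4) → sorted (2,4,4): b_i ≤ 2+i ∀i, a PF.

108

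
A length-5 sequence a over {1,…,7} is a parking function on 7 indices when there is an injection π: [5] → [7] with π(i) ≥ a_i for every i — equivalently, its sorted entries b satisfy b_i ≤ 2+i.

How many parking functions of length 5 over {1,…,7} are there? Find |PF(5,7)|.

12288

|PF(5,7)| = (7−5+1)·(7+1)^(5−1) = 3·4096 = 12288 (Konheim–Weiss)
E.g. (7,1,5,4,1) → sorted (1,1,4,5,7): b_i ≤ 2+i ∀i, a PF.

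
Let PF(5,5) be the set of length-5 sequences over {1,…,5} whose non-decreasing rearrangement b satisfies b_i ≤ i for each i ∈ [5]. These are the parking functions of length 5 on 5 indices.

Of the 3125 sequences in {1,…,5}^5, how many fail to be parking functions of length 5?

|PF| = (5+1−5)·(5+1)^{5−1} = 1·1296 = 1296 (Konheim–Weiss)
Example (4,5,5,4,5) → sorted (4,4,5,5,5): b_1=4>1, not a PF.
So 3125 − 1296 = 1829 fail.

1829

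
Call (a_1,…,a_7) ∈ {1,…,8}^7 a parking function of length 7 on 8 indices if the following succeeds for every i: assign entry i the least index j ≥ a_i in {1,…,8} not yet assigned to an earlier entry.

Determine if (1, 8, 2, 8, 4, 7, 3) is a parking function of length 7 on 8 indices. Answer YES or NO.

Rearranged: b = (1, 2, 3, 4, 7, 8, 8).
  b_1=1 ≤ 2
  b_2=2 ≤ 3
  b_3=3 ≤ 4
  b_4=4 ≤ 5
  b_5=7 > 6
  fails at i=5 ⇒ NO

NO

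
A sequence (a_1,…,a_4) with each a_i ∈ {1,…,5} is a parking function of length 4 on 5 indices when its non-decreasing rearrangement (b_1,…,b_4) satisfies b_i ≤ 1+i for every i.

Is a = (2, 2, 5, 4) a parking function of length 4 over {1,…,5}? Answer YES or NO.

Rearranged: b = (2, 2, 4, 5).
  b_1=2 ≤ 2
  b_2=2 ≤ 3
  b_3=4 ≤ 4
  b_4=5 ≤ 5
All bounds hold ⇒ YES

YES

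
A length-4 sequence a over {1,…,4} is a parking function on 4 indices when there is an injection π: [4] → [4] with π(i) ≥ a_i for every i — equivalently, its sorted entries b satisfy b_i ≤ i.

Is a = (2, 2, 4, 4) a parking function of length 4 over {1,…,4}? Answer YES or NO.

Order a: b = (2, 2, 4, 4).
  b_1=2 > 1
  fails at i=1 ⇒ NO

NO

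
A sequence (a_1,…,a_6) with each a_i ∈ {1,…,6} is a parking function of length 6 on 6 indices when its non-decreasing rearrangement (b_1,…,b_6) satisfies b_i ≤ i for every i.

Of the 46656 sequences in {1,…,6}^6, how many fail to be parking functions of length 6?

#PF = (6−6+1)·(6+1)^(6−1) = 1×16807 = 16807
One tuple (2,6,6,1,4,5) → sorted (1,2,4,5,6,6): b_3=4>3, not a PF.
6^6 − 16807 = 46656 − 16807 = 29849

29849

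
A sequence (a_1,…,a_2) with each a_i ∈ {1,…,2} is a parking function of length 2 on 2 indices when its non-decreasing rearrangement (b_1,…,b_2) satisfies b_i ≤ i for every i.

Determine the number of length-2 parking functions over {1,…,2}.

3

#PF = 1·3^1 = 1·3 = 3 [KW]
Example (2,1) → sorted (1,2): b_i ≤ i ∀i, a PF.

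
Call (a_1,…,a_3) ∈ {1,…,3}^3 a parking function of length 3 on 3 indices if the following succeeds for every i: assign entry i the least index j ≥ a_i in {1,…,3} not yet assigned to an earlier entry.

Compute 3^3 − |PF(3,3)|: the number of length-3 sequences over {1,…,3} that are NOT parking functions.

11

|PF| = (4−3)·4^(3−1) = 1·16 = 16
Example (2,2,3) → sorted (2,2,3): b_1=2>1, not a PF.
So 27 − 16 = 11 fail.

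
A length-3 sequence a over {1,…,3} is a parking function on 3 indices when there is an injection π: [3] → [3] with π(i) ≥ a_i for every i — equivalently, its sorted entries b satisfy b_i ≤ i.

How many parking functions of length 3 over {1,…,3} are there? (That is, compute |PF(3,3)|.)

16

|PF(3,3)| = 1·4^2 = 1·16 = 16 [KW]
One tuple (2,1,2) → sorted (1,2,2): b_i ≤ i ∀i, a PF.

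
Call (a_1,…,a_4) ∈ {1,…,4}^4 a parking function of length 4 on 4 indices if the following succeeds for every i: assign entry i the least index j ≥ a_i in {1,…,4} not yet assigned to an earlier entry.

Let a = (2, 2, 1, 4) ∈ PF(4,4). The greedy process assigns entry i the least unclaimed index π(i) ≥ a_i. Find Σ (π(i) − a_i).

Σπ = 10 ({1..4} each once); Σa = 2+2+1+4 = 9; disp = 10−9 = 1.

1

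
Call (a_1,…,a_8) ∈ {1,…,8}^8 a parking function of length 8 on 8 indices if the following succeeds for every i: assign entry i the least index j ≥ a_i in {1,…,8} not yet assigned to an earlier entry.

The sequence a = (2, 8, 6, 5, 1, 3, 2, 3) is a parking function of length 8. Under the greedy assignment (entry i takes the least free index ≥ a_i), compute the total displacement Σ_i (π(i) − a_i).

Σπ(i) = 1+…+8 = 36; Σa = 2+8+6+5+1+3+2+3 = 30; disp = 36−30 = 6.

6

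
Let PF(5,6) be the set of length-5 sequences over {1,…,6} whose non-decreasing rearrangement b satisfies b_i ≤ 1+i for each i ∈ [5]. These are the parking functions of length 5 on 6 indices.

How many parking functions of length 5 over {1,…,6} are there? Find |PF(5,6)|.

4802

|PF(5,6)| = 2·7^4 = 2·2401 = 4802 [KW]
Example (3,6,1,2,2) → sorted (1,2,2,3,6): b_i ≤ 1+i ∀i, a PF.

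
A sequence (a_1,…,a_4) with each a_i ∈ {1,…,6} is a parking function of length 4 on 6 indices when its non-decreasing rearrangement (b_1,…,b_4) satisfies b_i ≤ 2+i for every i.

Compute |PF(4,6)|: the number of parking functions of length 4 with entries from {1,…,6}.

1029

Count = (7−4)·7^(4−1) = 3 · 343 = 1029 [KW]
Check (2,5,5,3) → sorted (2,3,5,5): b_i ≤ 2+i ∀i, a PF.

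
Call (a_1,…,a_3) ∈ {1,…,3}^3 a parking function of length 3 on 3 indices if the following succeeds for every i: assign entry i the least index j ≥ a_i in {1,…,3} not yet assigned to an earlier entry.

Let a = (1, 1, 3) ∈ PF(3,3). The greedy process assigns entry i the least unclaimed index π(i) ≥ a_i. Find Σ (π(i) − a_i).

1

Σπ(i) = 1+…+3 = 6; Σa = 1+1+3 = 5; disp = 6−5 = 1.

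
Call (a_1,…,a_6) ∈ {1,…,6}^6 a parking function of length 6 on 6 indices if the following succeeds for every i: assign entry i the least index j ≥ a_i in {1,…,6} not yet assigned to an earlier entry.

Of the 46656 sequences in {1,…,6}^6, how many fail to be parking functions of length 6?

|PF| = (7−6)·7^(6−1) = 1×16807 = 16807 [KW]
E.g. (1,6,5,6,6,6) → sorted (1,5,6,6,6,6): b_2=5>2, not a PF.
Total 46656; non-PF = 46656−16807 = 29849

29849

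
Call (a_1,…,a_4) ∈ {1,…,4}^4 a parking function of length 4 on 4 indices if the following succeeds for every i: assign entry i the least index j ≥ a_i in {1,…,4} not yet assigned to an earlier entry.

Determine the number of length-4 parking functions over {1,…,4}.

125

#PF = (4−4+1)·(4+1)^(4−1) = 1·125 = 125
Example (4,1,1,1) → sorted (1,1,1,4): b_i ≤ i ∀i, a PF.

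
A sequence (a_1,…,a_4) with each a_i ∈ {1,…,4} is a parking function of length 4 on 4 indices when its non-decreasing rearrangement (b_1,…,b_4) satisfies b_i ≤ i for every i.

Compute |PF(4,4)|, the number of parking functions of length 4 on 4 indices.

|PF| = (5−4)·5^(4−1) = 1·125 = 125 (Konheim–Weiss)
Example (4,2,1,3) → sorted (1,2,3,4): b_i ≤ i ∀i, a PF.

125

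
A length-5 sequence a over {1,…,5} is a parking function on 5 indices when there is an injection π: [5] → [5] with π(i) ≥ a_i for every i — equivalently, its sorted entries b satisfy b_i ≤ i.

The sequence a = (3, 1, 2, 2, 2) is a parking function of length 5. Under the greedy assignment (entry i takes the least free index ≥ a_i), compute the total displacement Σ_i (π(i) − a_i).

Σπ = 15 ({1..5} each once); Σa = 3+1+2+2+2 = 10; disp = 15−10 = 5.

5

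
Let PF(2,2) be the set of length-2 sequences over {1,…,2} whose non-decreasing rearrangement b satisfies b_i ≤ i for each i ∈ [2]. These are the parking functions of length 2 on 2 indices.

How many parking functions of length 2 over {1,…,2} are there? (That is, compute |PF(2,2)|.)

3

|PF| = (3−2)·3^(2−1) = 1 · 3 = 3 (Konheim–Weiss)
E.g. (1,2) → sorted (1,2): b_i ≤ i ∀i, a PF.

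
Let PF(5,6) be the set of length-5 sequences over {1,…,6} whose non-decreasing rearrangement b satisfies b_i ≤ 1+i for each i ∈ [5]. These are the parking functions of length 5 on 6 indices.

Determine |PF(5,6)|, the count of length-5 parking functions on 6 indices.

4802

|PF| = (6+1−5)·(6+1)^{5−1} = 2·2401 = 4802 (Pollak)
One tuple (6,3,3,2,3) → sorted (2,3,3,3,6): b_i ≤ 1+i ∀i, a PF.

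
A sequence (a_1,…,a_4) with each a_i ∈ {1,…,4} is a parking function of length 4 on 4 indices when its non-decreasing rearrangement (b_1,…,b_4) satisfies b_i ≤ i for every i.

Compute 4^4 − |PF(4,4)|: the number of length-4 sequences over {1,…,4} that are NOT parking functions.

|PF(4,4)| = (4+1−4)·(4+1)^{4−1} = 1×125 = 125 (Pollak)
One tuple (1,4,3,4) → sorted (1,3,4,4): b_2=3>2, not a PF.
So 256 − 125 = 131 fail.

131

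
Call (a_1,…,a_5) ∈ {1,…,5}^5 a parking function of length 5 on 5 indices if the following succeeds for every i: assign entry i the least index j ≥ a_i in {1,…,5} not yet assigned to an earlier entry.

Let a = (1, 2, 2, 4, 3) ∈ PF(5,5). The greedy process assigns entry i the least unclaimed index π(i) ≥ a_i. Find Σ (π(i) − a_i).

Σπ = 15 ({1..5} each once); Σa = 1+2+2+4+3 = 12; disp = 15−12 = 3.

3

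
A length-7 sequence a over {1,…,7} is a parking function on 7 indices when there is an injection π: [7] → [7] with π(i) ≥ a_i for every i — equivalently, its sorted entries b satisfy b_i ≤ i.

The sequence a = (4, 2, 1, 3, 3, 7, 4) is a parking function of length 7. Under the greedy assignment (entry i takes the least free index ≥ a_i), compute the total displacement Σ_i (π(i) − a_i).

4

Σπ(i) = 1+…+7 = 28; Σa = 4+2+1+3+3+7+4 = 24; disp = 28−24 = 4.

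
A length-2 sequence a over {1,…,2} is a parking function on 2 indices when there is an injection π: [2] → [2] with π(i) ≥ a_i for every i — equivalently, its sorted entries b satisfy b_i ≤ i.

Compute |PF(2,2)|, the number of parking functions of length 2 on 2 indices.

3

Count = 1·3^1 = 1 · 3 = 3 [KW]
Example (1,2) → sorted (1,2): b_i ≤ i ∀i, a PF.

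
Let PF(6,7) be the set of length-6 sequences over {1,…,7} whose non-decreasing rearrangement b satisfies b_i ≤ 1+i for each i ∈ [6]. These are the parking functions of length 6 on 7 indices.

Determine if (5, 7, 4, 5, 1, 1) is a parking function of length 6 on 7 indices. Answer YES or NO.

YES

Rearranged: b = (1, 1, 4, 5, 5, 7).
  b_1=1 ≤ 2
  b_2=1 ≤ 3
  b_3=4 ≤ 4
  b_4=5 ≤ 5
  b_5=5 ≤ 6
  b_6=7 ≤ 7
All bounds hold ⇒ YES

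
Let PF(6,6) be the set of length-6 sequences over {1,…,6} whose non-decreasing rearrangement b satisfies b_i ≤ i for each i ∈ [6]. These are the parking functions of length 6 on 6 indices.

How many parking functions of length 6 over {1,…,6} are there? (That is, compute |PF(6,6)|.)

#PF = 1·7^5 = 1 · 16807 = 16807 (Pollak)
One tuple (1,6,3,1,3,5) → sorted (1,1,3,3,5,6): b_i ≤ i ∀i, a PF.

16807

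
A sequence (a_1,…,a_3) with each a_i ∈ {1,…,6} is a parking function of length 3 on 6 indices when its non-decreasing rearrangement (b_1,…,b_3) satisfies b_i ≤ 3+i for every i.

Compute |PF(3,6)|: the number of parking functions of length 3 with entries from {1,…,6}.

#PF = (7−3)·7^(3−1) = 4×49 = 196 (Konheim–Weiss)
Example (1,1,5) → sorted (1,1,5): b_i ≤ 3+i ∀i, a PF.

196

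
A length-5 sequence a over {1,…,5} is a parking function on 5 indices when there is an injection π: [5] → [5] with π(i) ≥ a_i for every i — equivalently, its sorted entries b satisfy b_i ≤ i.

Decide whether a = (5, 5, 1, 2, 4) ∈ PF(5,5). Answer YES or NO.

Rearranged: b = (1, 2, 4, 5, 5).
  b_1=1 ≤ 1
  b_2=2 ≤ 2
  b_3=4 > 3
  fails at i=3 ⇒ NO

NO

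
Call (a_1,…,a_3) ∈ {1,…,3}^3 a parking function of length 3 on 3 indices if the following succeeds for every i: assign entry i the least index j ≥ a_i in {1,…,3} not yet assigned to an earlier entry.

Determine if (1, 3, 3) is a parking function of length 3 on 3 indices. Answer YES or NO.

Rearranged: b = (1, 3, 3).
  b_1=1 ≤ 1
  b_2=3 > 2
  fails at i=2 ⇒ NO

NO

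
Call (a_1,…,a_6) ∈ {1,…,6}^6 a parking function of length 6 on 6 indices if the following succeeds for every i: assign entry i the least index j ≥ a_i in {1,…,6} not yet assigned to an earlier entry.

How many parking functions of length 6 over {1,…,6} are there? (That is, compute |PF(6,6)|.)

Count = (6+1−6)·(6+1)^{6−1} = 1·16807 = 16807 [KW]
E.g. (2,3,6,1,2,4) → sorted (1,2,2,3,4,6): b_i ≤ i ∀i, a PF.

16807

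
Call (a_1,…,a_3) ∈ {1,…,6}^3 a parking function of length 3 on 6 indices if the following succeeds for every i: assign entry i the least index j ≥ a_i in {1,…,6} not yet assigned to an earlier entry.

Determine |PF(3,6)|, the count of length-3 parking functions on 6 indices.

#PF = 4·7^2 = 4 · 49 = 196 (Pollak)
One tuple (2,2,1) → sorted (1,2,2): b_i ≤ 3+i ∀i, a PF.

196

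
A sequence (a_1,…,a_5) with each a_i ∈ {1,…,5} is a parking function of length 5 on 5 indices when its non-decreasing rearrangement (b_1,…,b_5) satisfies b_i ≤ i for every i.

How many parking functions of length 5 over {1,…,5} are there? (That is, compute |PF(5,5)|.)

|PF| = 1·6^4 = 1·1296 = 1296 (Pollak)
E.g. (2,3,4,2,1) → sorted (1,2,2,3,4): b_i ≤ i ∀i, a PF.

1296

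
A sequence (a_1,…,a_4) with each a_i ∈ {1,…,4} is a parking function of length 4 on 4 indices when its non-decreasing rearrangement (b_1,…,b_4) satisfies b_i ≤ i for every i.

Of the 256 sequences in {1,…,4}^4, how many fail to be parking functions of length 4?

131

Count = (5−4)·5^(4−1) = 1×125 = 125
Check (4,4,2,4) → sorted (2,4,4,4): b_1=2>1, not a PF.
4^4 − 125 = 256 − 125 = 131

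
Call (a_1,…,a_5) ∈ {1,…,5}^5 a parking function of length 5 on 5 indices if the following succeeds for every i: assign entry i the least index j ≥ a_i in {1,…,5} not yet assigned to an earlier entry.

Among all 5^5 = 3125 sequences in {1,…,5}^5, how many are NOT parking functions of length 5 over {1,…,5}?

1829

#PF = (6−5)·6^(5−1) = 1 · 1296 = 1296
One tuple (5,5,3,5,3) → sorted (3,3,5,5,5): b_1=3>1, not a PF.
Total 3125; non-PF = 3125−1296 = 1829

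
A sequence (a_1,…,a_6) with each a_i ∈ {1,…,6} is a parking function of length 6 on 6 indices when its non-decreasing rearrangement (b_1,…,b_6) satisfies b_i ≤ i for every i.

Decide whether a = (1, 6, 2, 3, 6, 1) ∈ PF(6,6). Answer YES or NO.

NO

Sorted: b = (1, 1, 2, 3, 6, 6).
  b_1=1 ≤ 1
  b_2=1 ≤ 2
  b_3=2 ≤ 3
  b_4=3 ≤ 4
  b_5=6 > 5
  fails at i=5 ⇒ NO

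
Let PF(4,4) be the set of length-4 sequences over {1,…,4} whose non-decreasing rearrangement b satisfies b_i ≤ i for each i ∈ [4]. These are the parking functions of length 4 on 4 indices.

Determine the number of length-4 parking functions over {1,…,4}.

Count = (4+1−4)·(4+1)^{4−1} = 1·125 = 125 (Pollak)
One tuple (2,4,3,1) → sorted (1,2,3,4): b_i ≤ i ∀i, a PF.

125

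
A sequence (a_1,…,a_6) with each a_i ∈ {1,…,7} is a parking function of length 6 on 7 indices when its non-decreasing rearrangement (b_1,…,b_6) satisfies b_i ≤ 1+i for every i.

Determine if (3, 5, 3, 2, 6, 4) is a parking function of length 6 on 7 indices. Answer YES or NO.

Rearranged: b = (2, 3, 3, 4, 5, 6).
  b_1=2 ≤ 2
  b_2=3 ≤ 3
  b_3=3 ≤ 4
  b_4=4 ≤ 5
  b_5=5 ≤ 6
  b_6=6 ≤ 7
All bounds hold ⇒ YES

YES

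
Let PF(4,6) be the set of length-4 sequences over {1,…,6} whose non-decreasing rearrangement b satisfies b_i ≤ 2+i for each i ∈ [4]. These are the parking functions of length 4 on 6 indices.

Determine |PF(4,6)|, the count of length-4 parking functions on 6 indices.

|PF| = (6−4+1)·(6+1)^(4−1) = 3×343 = 1029 [KW]
One tuple (2,3,2,2) → sorted (2,2,2,3): b_i ≤ 2+i ∀i, a PF.

1029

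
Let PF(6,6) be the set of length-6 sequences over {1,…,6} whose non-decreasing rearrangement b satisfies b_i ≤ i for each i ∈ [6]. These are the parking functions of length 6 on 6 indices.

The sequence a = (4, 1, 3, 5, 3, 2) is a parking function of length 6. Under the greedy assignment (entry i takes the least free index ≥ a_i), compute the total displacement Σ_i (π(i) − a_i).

3

Σπ(i) = 1+…+6 = 21; Σa = 4+1+3+5+3+2 = 18; disp = 21−18 = 3.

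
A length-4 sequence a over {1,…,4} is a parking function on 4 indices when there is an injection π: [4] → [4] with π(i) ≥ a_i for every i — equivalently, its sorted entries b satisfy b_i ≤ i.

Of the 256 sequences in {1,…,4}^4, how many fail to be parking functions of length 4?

#PF = 1·5^3 = 1 · 125 = 125 [KW]
E.g. (4,1,4,4) → sorted (1,4,4,4): b_2=4>2, not a PF.
4^4 − 125 = 256 − 125 = 131

131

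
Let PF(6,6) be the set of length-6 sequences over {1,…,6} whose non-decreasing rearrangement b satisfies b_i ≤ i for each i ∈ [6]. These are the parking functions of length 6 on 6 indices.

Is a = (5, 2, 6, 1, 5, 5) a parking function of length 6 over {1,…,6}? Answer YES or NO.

NO

Sorted: b = (1, 2, 5, 5, 5, 6).
  b_1=1 ≤ 1
  b_2=2 ≤ 2
  b_3=5 > 3
  fails at i=3 ⇒ NO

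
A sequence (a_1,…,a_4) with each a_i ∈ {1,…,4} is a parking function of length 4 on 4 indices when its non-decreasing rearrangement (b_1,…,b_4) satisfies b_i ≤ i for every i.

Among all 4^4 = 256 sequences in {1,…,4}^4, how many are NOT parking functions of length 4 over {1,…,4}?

131

|PF(4,4)| = (5−4)·5^(4−1) = 1 · 125 = 125 (Konheim–Weiss)
Example (4,3,4,3) → sorted (3,3,4,4): b_1=3>1, not a PF.
Total 256; non-PF = 256−125 = 131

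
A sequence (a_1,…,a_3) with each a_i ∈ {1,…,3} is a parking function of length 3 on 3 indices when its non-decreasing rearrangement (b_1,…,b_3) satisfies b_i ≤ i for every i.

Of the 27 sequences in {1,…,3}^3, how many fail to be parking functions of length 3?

Count = 1·4^2 = 1·16 = 16 [KW]
One tuple (3,2,3) → sorted (2,3,3): b_1=2>1, not a PF.
Total 27; non-PF = 27−16 = 11

11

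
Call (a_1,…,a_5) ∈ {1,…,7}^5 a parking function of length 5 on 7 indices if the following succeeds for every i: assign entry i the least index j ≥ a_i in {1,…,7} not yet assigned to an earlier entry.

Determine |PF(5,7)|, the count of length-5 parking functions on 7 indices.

Count = (8−5)·8^(5−1) = 3·4096 = 12288 [KW]
One tuple (3,5,7,5,2) → sorted (2,3,5,5,7): b_i ≤ 2+i ∀i, a PF.

12288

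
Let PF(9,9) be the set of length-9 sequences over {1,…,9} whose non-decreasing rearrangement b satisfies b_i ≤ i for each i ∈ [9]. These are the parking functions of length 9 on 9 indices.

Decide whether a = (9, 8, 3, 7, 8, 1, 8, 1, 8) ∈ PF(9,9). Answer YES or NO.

NO

Rearranged: b = (1, 1, 3, 7, 8, 8, 8, 8, 9).
  b_1=1 ≤ 1
  b_2=1 ≤ 2
  b_3=3 ≤ 3
  b_4=7 > 4
  fails at i=4 ⇒ NO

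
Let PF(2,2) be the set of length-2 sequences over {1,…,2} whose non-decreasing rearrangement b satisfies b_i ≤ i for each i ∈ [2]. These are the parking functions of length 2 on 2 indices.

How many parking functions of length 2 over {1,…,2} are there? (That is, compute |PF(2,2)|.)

|PF(2,2)| = (2+1−2)·(2+1)^{2−1} = 1 · 3 = 3 (Pollak)
One tuple (2,1) → sorted (1,2): b_i ≤ i ∀i, a PF.

3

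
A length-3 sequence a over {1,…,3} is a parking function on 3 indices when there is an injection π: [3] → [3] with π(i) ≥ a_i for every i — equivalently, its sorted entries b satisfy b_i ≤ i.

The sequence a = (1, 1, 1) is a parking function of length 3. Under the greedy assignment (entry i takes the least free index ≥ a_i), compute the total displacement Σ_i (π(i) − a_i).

Σπ = 3·4/2 = 6 (π permutes [3]); Σa = 1+1+1 = 3; disp = 6−3 = 3.

3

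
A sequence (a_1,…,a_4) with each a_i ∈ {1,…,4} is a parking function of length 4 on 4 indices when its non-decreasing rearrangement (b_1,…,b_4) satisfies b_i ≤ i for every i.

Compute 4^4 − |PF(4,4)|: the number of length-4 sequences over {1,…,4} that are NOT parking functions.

131

#PF = (5−4)·5^(4−1) = 1·125 = 125 (Pollak)
Check (3,4,3,3) → sorted (3,3,3,4): b_1=3>1, not a PF.
So 256 − 125 = 131 fail.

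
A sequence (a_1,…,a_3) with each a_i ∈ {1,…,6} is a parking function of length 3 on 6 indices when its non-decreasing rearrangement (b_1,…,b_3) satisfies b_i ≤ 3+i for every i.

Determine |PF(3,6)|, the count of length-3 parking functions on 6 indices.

Count = (6−3+1)·(6+1)^(3−1) = 4×49 = 196
Example (4,2,1) → sorted (1,2,4): b_i ≤ 3+i ∀i, a PF.

196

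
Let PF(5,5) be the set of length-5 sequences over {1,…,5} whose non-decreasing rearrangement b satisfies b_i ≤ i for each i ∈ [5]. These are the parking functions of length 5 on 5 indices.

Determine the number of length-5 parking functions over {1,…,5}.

Count = (5−5+1)·(5+1)^(5−1) = 1 · 1296 = 1296 (Konheim–Weiss)
Check (2,1,4,2,3) → sorted (1,2,2,3,4): b_i ≤ i ∀i, a PF.

1296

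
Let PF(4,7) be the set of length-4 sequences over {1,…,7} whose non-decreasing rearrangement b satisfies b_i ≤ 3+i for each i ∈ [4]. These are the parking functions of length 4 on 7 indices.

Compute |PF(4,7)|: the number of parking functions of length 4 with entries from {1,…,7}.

2048

Count = (8−4)·8^(4−1) = 4×512 = 2048
Check (2,2,4,4) → sorted (2,2,4,4): b_i ≤ 3+i ∀i, a PF.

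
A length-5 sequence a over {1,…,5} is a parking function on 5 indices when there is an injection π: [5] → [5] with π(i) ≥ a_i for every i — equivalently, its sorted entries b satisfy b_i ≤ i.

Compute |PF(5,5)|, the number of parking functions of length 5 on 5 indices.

Count = 1·6^4 = 1 · 1296 = 1296 [KW]
E.g. (2,3,2,1,5) → sorted (1,2,2,3,5): b_i ≤ i ∀i, a PF.

1296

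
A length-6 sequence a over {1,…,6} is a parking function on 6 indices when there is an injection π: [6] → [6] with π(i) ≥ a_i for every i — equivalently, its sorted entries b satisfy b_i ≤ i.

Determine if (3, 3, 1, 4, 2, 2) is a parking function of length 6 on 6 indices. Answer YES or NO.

YES

Sorted: b = (1, 2, 2, 3, 3, 4).
  b_1=1 ≤ 1
  b_2=2 ≤ 2
  b_3=2 ≤ 3
  b_4=3 ≤ 4
  b_5=3 ≤ 5
  b_6=4 ≤ 6
All bounds hold ⇒ YES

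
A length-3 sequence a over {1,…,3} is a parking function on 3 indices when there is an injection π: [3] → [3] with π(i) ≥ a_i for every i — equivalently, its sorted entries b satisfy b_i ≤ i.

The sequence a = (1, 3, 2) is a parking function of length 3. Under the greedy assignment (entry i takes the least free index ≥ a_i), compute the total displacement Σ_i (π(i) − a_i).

0

Σπ = 6 ({1..3} each once); Σa = 1+3+2 = 6; disp = 6−6 = 0.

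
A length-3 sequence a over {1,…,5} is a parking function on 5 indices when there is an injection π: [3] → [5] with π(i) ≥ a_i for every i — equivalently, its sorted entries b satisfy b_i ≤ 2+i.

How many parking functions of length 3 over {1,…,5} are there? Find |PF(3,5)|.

108

|PF| = (5+1−3)·(5+1)^{3−1} = 3 · 36 = 108 [KW]
One tuple (2,1,5) → sorted (1,2,5): b_i ≤ 2+i ∀i, a PF.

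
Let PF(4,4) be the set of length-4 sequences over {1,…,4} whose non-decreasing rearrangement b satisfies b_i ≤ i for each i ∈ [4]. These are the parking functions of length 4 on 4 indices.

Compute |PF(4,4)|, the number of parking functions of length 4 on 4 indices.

|PF| = 1·5^3 = 1 · 125 = 125 (Pollak)
Check (1,2,2,3) → sorted (1,2,2,3): b_i ≤ i ∀i, a PF.

125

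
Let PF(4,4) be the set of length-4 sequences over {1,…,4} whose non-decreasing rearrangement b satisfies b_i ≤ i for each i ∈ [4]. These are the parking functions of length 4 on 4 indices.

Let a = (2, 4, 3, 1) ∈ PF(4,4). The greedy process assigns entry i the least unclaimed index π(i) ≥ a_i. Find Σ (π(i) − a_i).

0

Σπ = 10 ({1..4} each once); Σa = 2+4+3+1 = 10; disp = 10−10 = 0.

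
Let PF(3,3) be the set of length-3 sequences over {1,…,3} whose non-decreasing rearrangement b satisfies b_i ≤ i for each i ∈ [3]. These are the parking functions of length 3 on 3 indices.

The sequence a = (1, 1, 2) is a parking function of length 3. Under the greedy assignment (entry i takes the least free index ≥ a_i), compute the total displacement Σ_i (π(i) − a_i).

2

Σπ = 6 ({1..3} each once); Σa = 1+1+2 = 4; disp = 6−4 = 2.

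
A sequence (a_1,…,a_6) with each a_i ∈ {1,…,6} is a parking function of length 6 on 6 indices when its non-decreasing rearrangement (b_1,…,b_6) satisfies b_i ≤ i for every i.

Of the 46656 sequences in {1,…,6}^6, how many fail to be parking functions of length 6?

|PF(6,6)| = (6+1−6)·(6+1)^{6−1} = 1×16807 = 16807 (Pollak)
E.g. (6,3,6,3,5,5) → sorted (3,3,5,5,6,6): b_1=3>1, not a PF.
Total 46656; non-PF = 46656−16807 = 29849

29849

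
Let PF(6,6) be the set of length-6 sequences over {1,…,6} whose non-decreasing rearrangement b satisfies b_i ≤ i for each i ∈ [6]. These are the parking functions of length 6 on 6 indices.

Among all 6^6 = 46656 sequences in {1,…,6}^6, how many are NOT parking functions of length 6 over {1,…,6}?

Count = (6−6+1)·(6+1)^(6−1) = 1 · 16807 = 16807 (Pollak)
Example (2,2,6,5,4,5) → sorted (2,2,4,5,5,6): b_1=2>1, not a PF.
Total 46656; non-PF = 46656−16807 = 29849

29849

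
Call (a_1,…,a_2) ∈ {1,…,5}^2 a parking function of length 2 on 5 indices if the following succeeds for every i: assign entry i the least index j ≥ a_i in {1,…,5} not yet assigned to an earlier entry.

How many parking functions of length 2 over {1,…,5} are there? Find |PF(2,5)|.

|PF| = (5+1−2)·(5+1)^{2−1} = 4×6 = 24 (Konheim–Weiss)
One tuple (1,2) → sorted (1,2): b_i ≤ 3+i ∀i, a PF.

24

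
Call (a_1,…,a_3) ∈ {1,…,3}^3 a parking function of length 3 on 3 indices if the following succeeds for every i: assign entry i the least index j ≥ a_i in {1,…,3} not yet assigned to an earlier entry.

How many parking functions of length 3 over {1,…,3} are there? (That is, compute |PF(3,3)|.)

16

Count = (3+1−3)·(3+1)^{3−1} = 1 · 16 = 16 (Pollak)
E.g. (1,3,2) → sorted (1,2,3): b_i ≤ i ∀i, a PF.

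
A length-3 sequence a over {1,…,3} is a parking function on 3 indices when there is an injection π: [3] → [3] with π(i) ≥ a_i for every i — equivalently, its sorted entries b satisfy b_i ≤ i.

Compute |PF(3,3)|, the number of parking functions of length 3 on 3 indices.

|PF(3,3)| = (4−3)·4^(3−1) = 1·16 = 16 (Pollak)
E.g. (2,1,3) → sorted (1,2,3): b_i ≤ i ∀i, a PF.

16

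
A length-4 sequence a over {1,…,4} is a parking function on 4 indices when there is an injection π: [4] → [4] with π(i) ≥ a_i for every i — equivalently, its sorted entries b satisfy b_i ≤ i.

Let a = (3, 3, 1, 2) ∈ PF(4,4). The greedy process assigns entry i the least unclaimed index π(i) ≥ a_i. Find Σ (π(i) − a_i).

1

Σπ = 4·5/2 = 10 (π permutes [4]); Σa = 3+3+1+2 = 9; disp = 10−9 = 1.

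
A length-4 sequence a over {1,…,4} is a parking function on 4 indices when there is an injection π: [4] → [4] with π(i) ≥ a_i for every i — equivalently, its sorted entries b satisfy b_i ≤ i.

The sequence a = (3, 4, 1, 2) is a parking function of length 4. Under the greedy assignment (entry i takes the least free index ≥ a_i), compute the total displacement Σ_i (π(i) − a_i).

0

Σπ = 4·5/2 = 10 (π permutes [4]); Σa = 3+4+1+2 = 10; disp = 10−10 = 0.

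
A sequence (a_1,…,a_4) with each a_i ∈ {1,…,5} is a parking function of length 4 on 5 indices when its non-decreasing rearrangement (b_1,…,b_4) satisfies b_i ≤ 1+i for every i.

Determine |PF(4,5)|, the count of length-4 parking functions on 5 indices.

432

#PF = (5+1−4)·(5+1)^{4−1} = 2×216 = 432
E.g. (2,2,4,3) → sorted (2,2,3,4): b_i ≤ 1+i ∀i, a PF.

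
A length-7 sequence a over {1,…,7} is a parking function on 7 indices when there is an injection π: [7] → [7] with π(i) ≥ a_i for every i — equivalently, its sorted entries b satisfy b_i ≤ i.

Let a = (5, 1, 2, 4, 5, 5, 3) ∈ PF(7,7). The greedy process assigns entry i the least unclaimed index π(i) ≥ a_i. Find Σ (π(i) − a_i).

3

Σπ = 28 ({1..7} each once); Σa = 5+1+2+4+5+5+3 = 25; disp = 28−25 = 3.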